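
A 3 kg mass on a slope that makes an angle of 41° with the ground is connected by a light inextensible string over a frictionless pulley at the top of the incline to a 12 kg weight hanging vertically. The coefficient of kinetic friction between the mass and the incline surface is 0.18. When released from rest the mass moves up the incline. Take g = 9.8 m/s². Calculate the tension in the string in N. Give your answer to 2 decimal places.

For the mass on the incline: the weight component along the slope is m₁g sin 41° = 3 × 9.8 × 0.6561 = 19.289 N and the normal force is N = m₁g cos 41° = 22.188 N.
Kinetic friction opposes the mass's motion up the incline: f = μN = 0.18 × 22.188 = 3.994 N acting down the slope.
Newton's second law for the mass (up-slope positive): T − 19.289 − 3.994 = 3 a. For the hanging weight (downward positive): 12 × 9.8 − T = 12 a.
Adding the two equations eliminates T: 94.317 = 15 a, so a = 6.2878 m/s².
Then from the hanging weight's equation, T = 12 × (9.8 − 6.2878) = 42.146 N.

42.15 N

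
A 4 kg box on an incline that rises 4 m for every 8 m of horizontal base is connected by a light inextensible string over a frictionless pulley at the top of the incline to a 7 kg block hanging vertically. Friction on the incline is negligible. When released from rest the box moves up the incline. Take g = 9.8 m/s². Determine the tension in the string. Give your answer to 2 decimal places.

For the box on the incline: the weight component along the slope is m₁g sin 26.57° = 4 × 9.8 × 0.4472 = 17.530 N and the normal force is N = m₁g cos 26.57° = 35.062 N.
Newton's second law for the box (up-slope positive): T − 17.530 = 4 a. For the hanging block (downward positive): 7 × 9.8 − T = 7 a.
Adding the two equations eliminates T: 51.070 = 11 a, so a = 4.6427 m/s².
Then from the hanging block's equation, T = 7 × (9.8 − 4.6427) = 36.101 N.

36.10 N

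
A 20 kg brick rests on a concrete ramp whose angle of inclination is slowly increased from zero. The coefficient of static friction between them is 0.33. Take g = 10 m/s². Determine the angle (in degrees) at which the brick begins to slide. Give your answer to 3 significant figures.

At the threshold of sliding, static friction is at its maximum μ_s N and exactly balances the weight component along the incline: mg sin θ = μ_s mg cos θ.
Hence tan θ = μ_s = 0.33, so θ = arctan(0.33) = 18.2629°.

18.3°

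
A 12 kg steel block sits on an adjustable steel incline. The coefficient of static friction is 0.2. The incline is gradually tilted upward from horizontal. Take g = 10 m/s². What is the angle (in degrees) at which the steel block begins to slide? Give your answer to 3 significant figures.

At the threshold of sliding, static friction is at its maximum μ_s N and exactly balances the weight component along the incline: mg sin θ = μ_s mg cos θ.
Hence tan θ = μ_s = 0.2, so θ = arctan(0.2) = 11.3099°.

11.3°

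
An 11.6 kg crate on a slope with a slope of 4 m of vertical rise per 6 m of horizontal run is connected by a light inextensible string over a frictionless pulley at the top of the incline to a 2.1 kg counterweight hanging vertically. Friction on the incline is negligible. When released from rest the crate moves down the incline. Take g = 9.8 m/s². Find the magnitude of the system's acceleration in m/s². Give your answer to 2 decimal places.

For the crate on the incline: the weight component along the slope is m₁g sin 33.69° = 11.6 × 9.8 × 0.5547 = 63.058 N and the normal force is N = m₁g cos 33.69° = 94.587 N.
Newton's second law for the crate (down-slope positive): 63.058 − T = 11.6 a. For the hanging counterweight (upward positive): T − 2.1 × 9.8 = 2.1 a.
Adding the two equations eliminates T: 42.478 = 13.7 a, so a = 3.1006 m/s².

3.10 m/s²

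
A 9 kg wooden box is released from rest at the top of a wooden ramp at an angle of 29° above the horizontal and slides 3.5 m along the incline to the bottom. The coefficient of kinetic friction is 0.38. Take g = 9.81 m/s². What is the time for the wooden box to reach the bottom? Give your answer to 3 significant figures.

2.16 s

The weight component along the incline is mg sin 29° = 42.804 N and the normal force is N = mg cos 29° = 77.220 N.
Friction up the slope is f = μN = 0.38 × 77.220 = 29.344 N, so the net downslope force is 42.804 − 29.344 = 13.460 N and a = 13.460 / 9 = 1.4956 m/s².
Starting from rest, L = ½at², so t = √(2L/a) = √(2 × 3.5 / 1.4956) = 2.1634 s.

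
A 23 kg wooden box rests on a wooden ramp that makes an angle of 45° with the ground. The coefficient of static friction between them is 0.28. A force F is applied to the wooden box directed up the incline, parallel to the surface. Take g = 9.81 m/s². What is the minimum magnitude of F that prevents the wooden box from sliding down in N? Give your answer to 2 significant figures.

The normal force is N = mg cos 45° = 159.545 N. With F at its minimum the wooden box is on the verge of sliding down, so static friction is at its maximum μ_s N = 0.28 × 159.545 = 44.673 N and acts up the slope.
Equilibrium along the incline: F + μ_s N = mg sin 45°, so F = 159.545 − 44.673 = 114.872 N.

110 N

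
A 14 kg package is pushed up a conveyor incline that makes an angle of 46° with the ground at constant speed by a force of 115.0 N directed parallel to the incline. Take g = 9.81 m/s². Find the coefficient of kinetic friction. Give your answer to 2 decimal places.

0.17

At constant speed ΣF = 0 along the incline. The applied 115.0 N acts up the slope; the weight component mg sin 46° = 98.794 N and kinetic friction μN both act down the slope.
So 115.0 = 98.794 + μ × 95.404, giving μ = (115.0 − 98.794) / 95.404 = 0.1699.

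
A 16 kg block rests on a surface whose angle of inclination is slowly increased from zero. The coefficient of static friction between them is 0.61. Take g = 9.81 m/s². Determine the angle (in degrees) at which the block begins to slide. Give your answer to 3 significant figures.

At the threshold of sliding, static friction is at its maximum μ_s N and exactly balances the weight component along the incline: mg sin θ = μ_s mg cos θ.
Hence tan θ = μ_s = 0.61, so θ = arctan(0.61) = 31.3832°.

31.4°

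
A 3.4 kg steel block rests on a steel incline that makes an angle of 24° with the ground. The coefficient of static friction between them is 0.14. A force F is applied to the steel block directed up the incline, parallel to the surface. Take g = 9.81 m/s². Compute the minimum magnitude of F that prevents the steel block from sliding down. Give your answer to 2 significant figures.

The normal force is N = mg cos 24° = 30.470 N. With F at its minimum the steel block is on the verge of sliding down, so static friction is at its maximum μ_s N = 0.14 × 30.470 = 4.266 N and acts up the slope.
Equilibrium along the incline: F + μ_s N = mg sin 24°, so F = 13.566 − 4.266 = 9.300 N.

9.3 N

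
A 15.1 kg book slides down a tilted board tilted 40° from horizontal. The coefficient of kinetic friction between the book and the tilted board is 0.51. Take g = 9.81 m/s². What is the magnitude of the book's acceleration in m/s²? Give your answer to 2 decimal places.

2.47 m/s²

Resolving the weight along the incline: the component pulling the book down the slope is mg sin 40° = 15.1 × 9.81 × 0.6428 = 95.219 N, and the normal force is N = mg cos 40° = 15.1 × 9.81 × 0.7660 = 113.468 N.
Kinetic friction acts up the slope with magnitude f = μN = 0.51 × 113.468 = 57.869 N.
Net force along the incline is 95.219 − 57.869 = 37.350 N, so a = 37.350 / 15.1 = 2.4735 m/s².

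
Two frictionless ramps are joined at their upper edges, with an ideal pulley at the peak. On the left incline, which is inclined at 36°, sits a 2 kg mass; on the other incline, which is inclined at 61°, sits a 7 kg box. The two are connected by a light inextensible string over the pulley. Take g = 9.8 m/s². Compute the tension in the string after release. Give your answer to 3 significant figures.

22.3 N

Resolve each weight along its own incline: the 2 kg mass has component 2 × 9.8 × sin 36° = 11.521 N down its slope, and the 7 kg mass has 7 × 9.8 × sin 61° = 59.999 N down its slope.
The 7 kg side's 59.999 N exceeds the other side's 11.521 N, so that mass slides down and the 2 kg mass slides up. Taking that direction as positive, Newton's second law for the whole system gives 59.999 − 11.521 = (2 + 7) a, so a = 48.478 / 9 = 5.3864 m/s².
For the 2 kg mass (up-slope positive): T − 11.521 = 2 × 5.3864, so T = 22.294 N.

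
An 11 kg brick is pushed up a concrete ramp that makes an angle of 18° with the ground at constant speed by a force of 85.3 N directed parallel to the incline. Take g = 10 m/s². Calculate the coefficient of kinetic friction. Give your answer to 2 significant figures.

At constant speed ΣF = 0 along the incline. The applied 85.3 N acts up the slope; the weight component mg sin 18° = 33.992 N and kinetic friction μN both act down the slope.
So 85.3 = 33.992 + μ × 104.616, giving μ = (85.3 − 33.992) / 104.616 = 0.4904.

0.49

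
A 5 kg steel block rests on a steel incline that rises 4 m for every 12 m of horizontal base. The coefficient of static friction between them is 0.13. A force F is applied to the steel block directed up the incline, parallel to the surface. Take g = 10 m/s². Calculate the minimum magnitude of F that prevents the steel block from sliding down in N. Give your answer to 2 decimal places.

9.64 N

The normal force is N = mg cos 18.43° = 47.434 N. With F at its minimum the steel block is on the verge of sliding down, so static friction is at its maximum μ_s N = 0.13 × 47.434 = 6.166 N and acts up the slope.
Equilibrium along the incline: F + μ_s N = mg sin 18.43°, so F = 15.811 − 6.166 = 9.645 N.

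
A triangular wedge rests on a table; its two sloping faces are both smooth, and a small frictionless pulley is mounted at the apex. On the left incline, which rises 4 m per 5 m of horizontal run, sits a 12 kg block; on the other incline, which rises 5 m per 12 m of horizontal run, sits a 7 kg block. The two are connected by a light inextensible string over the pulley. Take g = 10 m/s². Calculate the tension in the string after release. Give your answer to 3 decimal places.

44.622 N

Resolve each weight along its own incline: the 12 kg mass has component 12 × 10 × sin 38.66° = 74.963 N down its slope, and the 7 kg mass has 7 × 10 × sin 22.62° = 26.923 N down its slope.
The 12 kg side's 74.963 N exceeds the other side's 26.923 N, so that mass slides down and the 7 kg mass slides up. Taking that direction as positive, Newton's second law for the whole system gives 74.963 − 26.923 = (12 + 7) a, so a = 48.040 / 19 = 2.5284 m/s².
For the 7 kg mass (up-slope positive): T − 26.923 = 7 × 2.5284, so T = 44.622 N.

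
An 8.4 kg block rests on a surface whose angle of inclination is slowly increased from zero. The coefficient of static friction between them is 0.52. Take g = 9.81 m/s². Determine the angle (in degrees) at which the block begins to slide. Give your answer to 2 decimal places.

27.47°

At the threshold of sliding, static friction is at its maximum μ_s N and exactly balances the weight component along the incline: mg sin θ = μ_s mg cos θ.
Hence tan θ = μ_s = 0.52, so θ = arctan(0.52) = 27.4744°.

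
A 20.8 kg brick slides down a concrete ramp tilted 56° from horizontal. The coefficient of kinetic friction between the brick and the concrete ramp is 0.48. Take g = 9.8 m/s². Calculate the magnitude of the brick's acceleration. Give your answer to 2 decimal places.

5.49 m/s²

Resolving the weight along the incline: the component pulling the brick down the slope is mg sin 56° = 20.8 × 9.8 × 0.8290 = 168.983 N, and the normal force is N = mg cos 56° = 20.8 × 9.8 × 0.5592 = 113.987 N.
Kinetic friction acts up the slope with magnitude f = μN = 0.48 × 113.987 = 54.714 N.
Net force along the incline is 168.983 − 54.714 = 114.269 N, so a = 114.269 / 20.8 = 5.4937 m/s².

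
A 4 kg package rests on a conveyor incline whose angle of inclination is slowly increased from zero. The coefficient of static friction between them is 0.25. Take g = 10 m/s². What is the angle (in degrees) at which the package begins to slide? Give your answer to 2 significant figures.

At the threshold of sliding, static friction is at its maximum μ_s N and exactly balances the weight component along the incline: mg sin θ = μ_s mg cos θ.
Hence tan θ = μ_s = 0.25, so θ = arctan(0.25) = 14.0362°.

14°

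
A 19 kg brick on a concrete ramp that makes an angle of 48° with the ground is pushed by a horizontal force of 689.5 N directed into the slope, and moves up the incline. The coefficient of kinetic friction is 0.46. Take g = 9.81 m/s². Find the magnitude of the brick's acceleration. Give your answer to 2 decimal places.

The horizontal push has components F cos 48° = 689.5 × 0.6691 = 461.344 N up the incline and F sin 48° = 689.5 × 0.7431 = 512.367 N pressing into the surface.
The normal force is therefore N = mg cos 48° + F sin 48° = 124.714 + 512.367 = 637.081 N, and kinetic friction down the slope is μN = 0.46 × 637.081 = 293.057 N.
Along the incline: F cos 48° − mg sin 48° − μN = ma, so 461.344 − 138.506 − 293.057 = 19 a, giving a = 1.5674 m/s².

1.57 m/s²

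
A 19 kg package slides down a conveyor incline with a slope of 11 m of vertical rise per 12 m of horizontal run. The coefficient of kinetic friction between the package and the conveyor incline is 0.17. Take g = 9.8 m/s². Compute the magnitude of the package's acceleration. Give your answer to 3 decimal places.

5.394 m/s²

Resolving the weight along the incline: the component pulling the package down the slope is mg sin 42.51° = 19 × 9.8 × 0.6757 = 125.815 N, and the normal force is N = mg cos 42.51° = 19 × 9.8 × 0.7372 = 137.267 N.
Kinetic friction acts up the slope with magnitude f = μN = 0.17 × 137.267 = 23.335 N.
Net force along the incline is 125.815 − 23.335 = 102.480 N, so a = 102.480 / 19 = 5.3937 m/s².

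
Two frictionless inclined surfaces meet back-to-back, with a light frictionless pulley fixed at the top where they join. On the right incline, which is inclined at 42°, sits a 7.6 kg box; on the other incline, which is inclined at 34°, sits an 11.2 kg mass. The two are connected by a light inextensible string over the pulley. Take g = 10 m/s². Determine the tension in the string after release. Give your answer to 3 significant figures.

Resolve each weight along its own incline: the 7.6 kg mass has component 7.6 × 10 × sin 42° = 50.854 N down its slope, and the 11.2 kg mass has 11.2 × 10 × sin 34° = 62.630 N down its slope.
The 11.2 kg side's 62.630 N exceeds the other side's 50.854 N, so that mass slides down and the 7.6 kg mass slides up. Taking that direction as positive, Newton's second law for the whole system gives 62.630 − 50.854 = (7.6 + 11.2) a, so a = 11.776 / 18.8 = 0.6264 m/s².
For the 7.6 kg mass (up-slope positive): T − 50.854 = 7.6 × 0.6264, so T = 55.615 N.

55.6 N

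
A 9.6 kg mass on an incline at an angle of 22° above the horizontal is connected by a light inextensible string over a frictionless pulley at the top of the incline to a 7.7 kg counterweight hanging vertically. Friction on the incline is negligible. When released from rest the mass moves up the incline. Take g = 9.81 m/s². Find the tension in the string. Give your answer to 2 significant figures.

For the mass on the incline: the weight component along the slope is m₁g sin 22° = 9.6 × 9.81 × 0.3746 = 35.278 N and the normal force is N = m₁g cos 22° = 87.318 N.
Newton's second law for the mass (up-slope positive): T − 35.278 = 9.6 a. For the hanging counterweight (downward positive): 7.7 × 9.81 − T = 7.7 a.
Adding the two equations eliminates T: 40.259 = 17.3 a, so a = 2.3271 m/s².
Then from the hanging counterweight's equation, T = 7.7 × (9.81 − 2.3271) = 57.618 N.

58 N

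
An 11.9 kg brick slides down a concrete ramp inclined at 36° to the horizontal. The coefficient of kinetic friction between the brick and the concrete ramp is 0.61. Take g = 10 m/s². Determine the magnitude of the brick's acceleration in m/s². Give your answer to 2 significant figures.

Resolving the weight along the incline: the component pulling the brick down the slope is mg sin 36° = 11.9 × 10 × 0.5878 = 69.948 N, and the normal force is N = mg cos 36° = 11.9 × 10 × 0.8090 = 96.271 N.
Kinetic friction acts up the slope with magnitude f = μN = 0.61 × 96.271 = 58.725 N.
Net force along the incline is 69.948 − 58.725 = 11.223 N, so a = 11.223 / 11.9 = 0.9431 m/s².

0.94 m/s²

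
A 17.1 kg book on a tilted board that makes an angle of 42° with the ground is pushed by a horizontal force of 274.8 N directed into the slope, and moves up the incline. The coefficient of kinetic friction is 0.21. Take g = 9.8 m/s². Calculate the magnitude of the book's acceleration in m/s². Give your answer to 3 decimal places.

1.597 m/s²

The horizontal push has components F cos 42° = 274.8 × 0.7431 = 204.204 N up the incline and F sin 42° = 274.8 × 0.6691 = 183.869 N pressing into the surface.
The normal force is therefore N = mg cos 42° + F sin 42° = 124.529 + 183.869 = 308.398 N, and kinetic friction down the slope is μN = 0.21 × 308.398 = 64.764 N.
Along the incline: F cos 42° − mg sin 42° − μN = ma, so 204.204 − 112.128 − 64.764 = 17.1 a, giving a = 1.5972 m/s².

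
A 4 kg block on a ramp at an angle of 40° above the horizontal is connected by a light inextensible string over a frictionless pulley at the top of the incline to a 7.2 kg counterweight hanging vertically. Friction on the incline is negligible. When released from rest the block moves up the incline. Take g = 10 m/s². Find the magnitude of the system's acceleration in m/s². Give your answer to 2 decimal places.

For the block on the incline: the weight component along the slope is m₁g sin 40° = 4 × 10 × 0.6428 = 25.712 N and the normal force is N = m₁g cos 40° = 30.642 N.
Newton's second law for the block (up-slope positive): T − 25.712 = 4 a. For the hanging counterweight (downward positive): 7.2 × 10 − T = 7.2 a.
Adding the two equations eliminates T: 46.288 = 11.2 a, so a = 4.1329 m/s².

4.13 m/s²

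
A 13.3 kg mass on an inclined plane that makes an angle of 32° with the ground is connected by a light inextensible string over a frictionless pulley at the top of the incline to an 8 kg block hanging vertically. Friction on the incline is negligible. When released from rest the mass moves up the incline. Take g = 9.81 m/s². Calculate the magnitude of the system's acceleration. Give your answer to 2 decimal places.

0.44 m/s²

For the mass on the incline: the weight component along the slope is m₁g sin 32° = 13.3 × 9.81 × 0.5299 = 69.138 N and the normal force is N = m₁g cos 32° = 110.647 N.
Newton's second law for the mass (up-slope positive): T − 69.138 = 13.3 a. For the hanging block (downward positive): 8 × 9.81 − T = 8 a.
Adding the two equations eliminates T: 9.342 = 21.3 a, so a = 0.4386 m/s².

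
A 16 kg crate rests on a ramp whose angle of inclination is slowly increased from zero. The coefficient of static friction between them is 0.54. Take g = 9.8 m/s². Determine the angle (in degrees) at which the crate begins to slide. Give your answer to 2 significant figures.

28°

At the threshold of sliding, static friction is at its maximum μ_s N and exactly balances the weight component along the incline: mg sin θ = μ_s mg cos θ.
Hence tan θ = μ_s = 0.54, so θ = arctan(0.54) = 28.3690°.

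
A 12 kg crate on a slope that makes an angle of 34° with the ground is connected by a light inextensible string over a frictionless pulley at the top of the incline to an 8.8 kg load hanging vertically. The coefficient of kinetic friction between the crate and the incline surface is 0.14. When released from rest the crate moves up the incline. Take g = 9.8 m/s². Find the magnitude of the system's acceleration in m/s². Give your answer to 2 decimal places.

For the crate on the incline: the weight component along the slope is m₁g sin 34° = 12 × 9.8 × 0.5592 = 65.762 N and the normal force is N = m₁g cos 34° = 97.495 N.
Kinetic friction opposes the crate's motion up the incline: f = μN = 0.14 × 97.495 = 13.649 N acting down the slope.
Newton's second law for the crate (up-slope positive): T − 65.762 − 13.649 = 12 a. For the hanging load (downward positive): 8.8 × 9.8 − T = 8.8 a.
Adding the two equations eliminates T: 6.829 = 20.8 a, so a = 0.3283 m/s².

0.33 m/s²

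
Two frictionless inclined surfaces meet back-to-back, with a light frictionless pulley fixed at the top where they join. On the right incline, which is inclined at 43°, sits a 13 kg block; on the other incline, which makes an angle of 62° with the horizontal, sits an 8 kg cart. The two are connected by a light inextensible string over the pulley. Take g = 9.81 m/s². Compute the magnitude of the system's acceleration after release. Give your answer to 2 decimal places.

0.84 m/s²

Resolve each weight along its own incline: the 13 kg mass has component 13 × 9.81 × sin 43° = 86.975 N down its slope, and the 8 kg mass has 8 × 9.81 × sin 62° = 69.294 N down its slope.
The 13 kg side's 86.975 N exceeds the other side's 69.294 N, so that mass slides down and the 8 kg mass slides up. Taking that direction as positive, Newton's second law for the whole system gives 86.975 − 69.294 = (13 + 8) a, so a = 17.681 / 21 = 0.8420 m/s².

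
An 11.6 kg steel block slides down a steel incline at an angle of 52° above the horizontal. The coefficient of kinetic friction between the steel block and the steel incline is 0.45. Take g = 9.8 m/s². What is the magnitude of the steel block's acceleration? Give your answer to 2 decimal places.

Resolving the weight along the incline: the component pulling the steel block down the slope is mg sin 52° = 11.6 × 9.8 × 0.7880 = 89.580 N, and the normal force is N = mg cos 52° = 11.6 × 9.8 × 0.6157 = 69.993 N.
Kinetic friction acts up the slope with magnitude f = μN = 0.45 × 69.993 = 31.497 N.
Net force along the incline is 89.580 − 31.497 = 58.083 N, so a = 58.083 / 11.6 = 5.0072 m/s².

5.01 m/s²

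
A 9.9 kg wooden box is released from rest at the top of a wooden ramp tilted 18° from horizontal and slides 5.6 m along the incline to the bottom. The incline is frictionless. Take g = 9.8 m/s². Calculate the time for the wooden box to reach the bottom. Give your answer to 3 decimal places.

The weight component along the incline is mg sin 18° = 29.981 N and the normal force is N = mg cos 18° = 92.272 N.
With no friction, a = g sin 18° = 3.0284 m/s².
Starting from rest, L = ½at², so t = √(2L/a) = √(2 × 5.6 / 3.0284) = 1.9231 s.

1.923 s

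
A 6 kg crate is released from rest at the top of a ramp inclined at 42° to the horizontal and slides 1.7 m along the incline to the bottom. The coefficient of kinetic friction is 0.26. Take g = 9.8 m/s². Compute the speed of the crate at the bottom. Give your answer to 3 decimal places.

3.982 m/s

The weight component along the incline is mg sin 42° = 39.345 N and the normal force is N = mg cos 42° = 43.697 N.
Friction up the slope is f = μN = 0.26 × 43.697 = 11.361 N, so the net downslope force is 39.345 − 11.361 = 27.984 N and a = 27.984 / 6 = 4.6640 m/s².
Starting from rest over a distance of 1.7 m, v² = 2aL = 2 × 4.6640 × 1.7 = 15.8576, so v = 3.9822 m/s.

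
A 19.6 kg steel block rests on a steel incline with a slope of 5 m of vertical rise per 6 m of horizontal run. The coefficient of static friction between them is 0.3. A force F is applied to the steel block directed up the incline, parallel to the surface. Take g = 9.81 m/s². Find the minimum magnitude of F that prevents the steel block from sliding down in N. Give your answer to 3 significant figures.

78.8 N

The normal force is N = mg cos 39.81° = 147.711 N. With F at its minimum the steel block is on the verge of sliding down, so static friction is at its maximum μ_s N = 0.3 × 147.711 = 44.313 N and acts up the slope.
Equilibrium along the incline: F + μ_s N = mg sin 39.81°, so F = 123.092 − 44.313 = 78.779 N.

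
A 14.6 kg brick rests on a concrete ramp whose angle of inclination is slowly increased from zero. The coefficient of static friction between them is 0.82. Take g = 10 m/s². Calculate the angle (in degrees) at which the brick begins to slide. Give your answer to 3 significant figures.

At the threshold of sliding, static friction is at its maximum μ_s N and exactly balances the weight component along the incline: mg sin θ = μ_s mg cos θ.
Hence tan θ = μ_s = 0.82, so θ = arctan(0.82) = 39.3518°.

39.4°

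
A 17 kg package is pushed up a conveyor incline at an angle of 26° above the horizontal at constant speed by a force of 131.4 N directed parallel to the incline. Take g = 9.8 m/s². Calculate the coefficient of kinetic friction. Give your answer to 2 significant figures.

At constant speed ΣF = 0 along the incline. The applied 131.4 N acts up the slope; the weight component mg sin 26° = 73.033 N and kinetic friction μN both act down the slope.
So 131.4 = 73.033 + μ × 149.739, giving μ = (131.4 − 73.033) / 149.739 = 0.3898.

0.39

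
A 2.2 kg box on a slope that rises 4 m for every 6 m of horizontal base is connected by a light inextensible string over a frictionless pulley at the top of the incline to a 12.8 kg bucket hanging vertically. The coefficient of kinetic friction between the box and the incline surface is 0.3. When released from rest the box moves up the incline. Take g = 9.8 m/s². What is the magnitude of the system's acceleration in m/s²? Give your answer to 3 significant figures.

7.21 m/s²

For the box on the incline: the weight component along the slope is m₁g sin 33.69° = 2.2 × 9.8 × 0.5547 = 11.959 N and the normal force is N = m₁g cos 33.69° = 17.939 N.
Kinetic friction opposes the box's motion up the incline: f = μN = 0.3 × 17.939 = 5.382 N acting down the slope.
Newton's second law for the box (up-slope positive): T − 11.959 − 5.382 = 2.2 a. For the hanging bucket (downward positive): 12.8 × 9.8 − T = 12.8 a.
Adding the two equations eliminates T: 108.099 = 15 a, so a = 7.2066 m/s².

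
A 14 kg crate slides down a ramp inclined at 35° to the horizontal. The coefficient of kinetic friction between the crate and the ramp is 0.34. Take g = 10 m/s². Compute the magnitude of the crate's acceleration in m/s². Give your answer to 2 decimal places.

2.95 m/s²

Resolving the weight along the incline: the component pulling the crate down the slope is mg sin 35° = 14 × 10 × 0.5736 = 80.304 N, and the normal force is N = mg cos 35° = 14 × 10 × 0.8192 = 114.688 N.
Kinetic friction acts up the slope with magnitude f = μN = 0.34 × 114.688 = 38.994 N.
Net force along the incline is 80.304 − 38.994 = 41.310 N, so a = 41.310 / 14 = 2.9507 m/s².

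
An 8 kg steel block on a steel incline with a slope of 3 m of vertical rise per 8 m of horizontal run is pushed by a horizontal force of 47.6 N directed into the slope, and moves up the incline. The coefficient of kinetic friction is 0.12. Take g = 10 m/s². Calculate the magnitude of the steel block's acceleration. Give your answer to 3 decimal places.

0.686 m/s²

The horizontal push has components F cos 20.56° = 47.6 × 0.9363 = 44.568 N up the incline and F sin 20.56° = 47.6 × 0.3511 = 16.712 N pressing into the surface.
The normal force is therefore N = mg cos 20.56° + F sin 20.56° = 74.904 + 16.712 = 91.616 N, and kinetic friction down the slope is μN = 0.12 × 91.616 = 10.994 N.
Along the incline: F cos 20.56° − mg sin 20.56° − μN = ma, so 44.568 − 28.088 − 10.994 = 8 a, giving a = 0.6857 m/s².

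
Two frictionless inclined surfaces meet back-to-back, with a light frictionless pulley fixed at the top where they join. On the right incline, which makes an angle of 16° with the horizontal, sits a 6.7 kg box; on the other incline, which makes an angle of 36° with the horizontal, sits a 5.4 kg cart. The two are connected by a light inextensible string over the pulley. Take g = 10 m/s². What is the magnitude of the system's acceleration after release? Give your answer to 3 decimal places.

Resolve each weight along its own incline: the 6.7 kg mass has component 6.7 × 10 × sin 16° = 18.468 N down its slope, and the 5.4 kg mass has 5.4 × 10 × sin 36° = 31.740 N down its slope.
The 5.4 kg side's 31.740 N exceeds the other side's 18.468 N, so that mass slides down and the 6.7 kg mass slides up. Taking that direction as positive, Newton's second law for the whole system gives 31.740 − 18.468 = (6.7 + 5.4) a, so a = 13.272 / 12.1 = 1.0969 m/s².

1.097 m/s²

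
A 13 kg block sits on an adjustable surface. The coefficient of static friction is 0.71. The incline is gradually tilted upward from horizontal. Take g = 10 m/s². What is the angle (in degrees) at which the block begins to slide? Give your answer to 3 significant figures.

35.4°

At the threshold of sliding, static friction is at its maximum μ_s N and exactly balances the weight component along the incline: mg sin θ = μ_s mg cos θ.
Hence tan θ = μ_s = 0.71, so θ = arctan(0.71) = 35.3748°.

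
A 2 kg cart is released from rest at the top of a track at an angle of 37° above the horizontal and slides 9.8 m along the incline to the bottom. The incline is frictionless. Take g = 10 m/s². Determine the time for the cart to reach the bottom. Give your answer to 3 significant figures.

1.80 s

The weight component along the incline is mg sin 37° = 12.036 N and the normal force is N = mg cos 37° = 15.973 N.
With no friction, a = g sin 37° = 6.0182 m/s².
Starting from rest, L = ½at², so t = √(2L/a) = √(2 × 9.8 / 6.0182) = 1.8047 s.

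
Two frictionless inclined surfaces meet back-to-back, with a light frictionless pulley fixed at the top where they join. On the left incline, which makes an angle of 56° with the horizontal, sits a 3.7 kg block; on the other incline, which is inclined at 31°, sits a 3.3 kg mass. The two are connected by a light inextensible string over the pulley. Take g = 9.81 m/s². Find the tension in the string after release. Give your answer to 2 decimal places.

Resolve each weight along its own incline: the 3.7 kg mass has component 3.7 × 9.81 × sin 56° = 30.092 N down its slope, and the 3.3 kg mass has 3.3 × 9.81 × sin 31° = 16.673 N down its slope.
The 3.7 kg side's 30.092 N exceeds the other side's 16.673 N, so that mass slides down and the 3.3 kg mass slides up. Taking that direction as positive, Newton's second law for the whole system gives 30.092 − 16.673 = (3.7 + 3.3) a, so a = 13.419 / 7 = 1.9170 m/s².
For the 3.3 kg mass (up-slope positive): T − 16.673 = 3.3 × 1.9170, so T = 22.999 N.

23.00 N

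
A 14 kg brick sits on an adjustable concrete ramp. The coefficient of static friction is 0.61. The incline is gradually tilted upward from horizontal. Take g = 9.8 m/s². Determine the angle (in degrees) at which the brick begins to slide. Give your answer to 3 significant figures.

31.4°

At the threshold of sliding, static friction is at its maximum μ_s N and exactly balances the weight component along the incline: mg sin θ = μ_s mg cos θ.
Hence tan θ = μ_s = 0.61, so θ = arctan(0.61) = 31.3832°.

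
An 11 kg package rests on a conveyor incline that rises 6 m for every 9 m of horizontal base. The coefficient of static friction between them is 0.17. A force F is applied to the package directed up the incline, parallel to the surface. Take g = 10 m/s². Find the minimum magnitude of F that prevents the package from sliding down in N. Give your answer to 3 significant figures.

The normal force is N = mg cos 33.69° = 91.526 N. With F at its minimum the package is on the verge of sliding down, so static friction is at its maximum μ_s N = 0.17 × 91.526 = 15.559 N and acts up the slope.
Equilibrium along the incline: F + μ_s N = mg sin 33.69°, so F = 61.017 − 15.559 = 45.458 N.

45.5 N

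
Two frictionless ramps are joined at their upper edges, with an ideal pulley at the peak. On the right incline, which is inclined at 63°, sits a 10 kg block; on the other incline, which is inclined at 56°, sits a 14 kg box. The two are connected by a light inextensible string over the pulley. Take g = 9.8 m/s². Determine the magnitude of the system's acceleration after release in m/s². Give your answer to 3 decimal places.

1.101 m/s²

Resolve each weight along its own incline: the 10 kg mass has component 10 × 9.8 × sin 63° = 87.319 N down its slope, and the 14 kg mass has 14 × 9.8 × sin 56° = 113.744 N down its slope.
The 14 kg side's 113.744 N exceeds the other side's 87.319 N, so that mass slides down and the 10 kg mass slides up. Taking that direction as positive, Newton's second law for the whole system gives 113.744 − 87.319 = (10 + 14) a, so a = 26.425 / 24 = 1.1010 m/s².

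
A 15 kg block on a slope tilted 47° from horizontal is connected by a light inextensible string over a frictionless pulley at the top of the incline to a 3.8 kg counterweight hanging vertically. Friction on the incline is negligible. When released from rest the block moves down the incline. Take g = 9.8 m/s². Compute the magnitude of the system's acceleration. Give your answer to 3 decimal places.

For the block on the incline: the weight component along the slope is m₁g sin 47° = 15 × 9.8 × 0.7314 = 107.516 N and the normal force is N = m₁g cos 47° = 100.254 N.
Newton's second law for the block (down-slope positive): 107.516 − T = 15 a. For the hanging counterweight (upward positive): T − 3.8 × 9.8 = 3.8 a.
Adding the two equations eliminates T: 70.276 = 18.8 a, so a = 3.7381 m/s².

3.738 m/s²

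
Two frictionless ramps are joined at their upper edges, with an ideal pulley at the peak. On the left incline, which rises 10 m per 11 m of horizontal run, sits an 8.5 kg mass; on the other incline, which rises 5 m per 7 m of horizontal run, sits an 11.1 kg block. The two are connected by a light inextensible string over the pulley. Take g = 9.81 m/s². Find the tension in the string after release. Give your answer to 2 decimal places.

Resolve each weight along its own incline: the 8.5 kg mass has component 8.5 × 9.81 × sin 42.27° = 56.091 N down its slope, and the 11.1 kg mass has 11.1 × 9.81 × sin 35.54° = 63.292 N down its slope.
The 11.1 kg side's 63.292 N exceeds the other side's 56.091 N, so that mass slides down and the 8.5 kg mass slides up. Taking that direction as positive, Newton's second law for the whole system gives 63.292 − 56.091 = (8.5 + 11.1) a, so a = 7.201 / 19.6 = 0.3674 m/s².
For the 8.5 kg mass (up-slope positive): T − 56.091 = 8.5 × 0.3674, so T = 59.214 N.

59.21 N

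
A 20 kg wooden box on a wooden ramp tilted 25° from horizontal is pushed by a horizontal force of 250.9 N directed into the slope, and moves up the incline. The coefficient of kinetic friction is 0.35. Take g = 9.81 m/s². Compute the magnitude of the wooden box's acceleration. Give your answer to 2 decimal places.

2.26 m/s²

The horizontal push has components F cos 25° = 250.9 × 0.9063 = 227.391 N up the incline and F sin 25° = 250.9 × 0.4226 = 106.030 N pressing into the surface.
The normal force is therefore N = mg cos 25° + F sin 25° = 177.816 + 106.030 = 283.846 N, and kinetic friction down the slope is μN = 0.35 × 283.846 = 99.346 N.
Along the incline: F cos 25° − mg sin 25° − μN = ma, so 227.391 − 82.914 − 99.346 = 20 a, giving a = 2.2565 m/s².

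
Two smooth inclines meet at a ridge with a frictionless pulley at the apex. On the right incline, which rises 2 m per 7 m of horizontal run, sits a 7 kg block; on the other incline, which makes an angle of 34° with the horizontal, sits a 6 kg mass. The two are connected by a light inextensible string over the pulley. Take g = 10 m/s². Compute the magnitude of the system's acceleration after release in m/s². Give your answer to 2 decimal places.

Resolve each weight along its own incline: the 7 kg mass has component 7 × 10 × sin 15.95° = 19.230 N down its slope, and the 6 kg mass has 6 × 10 × sin 34° = 33.552 N down its slope.
The 6 kg side's 33.552 N exceeds the other side's 19.230 N, so that mass slides down and the 7 kg mass slides up. Taking that direction as positive, Newton's second law for the whole system gives 33.552 − 19.230 = (7 + 6) a, so a = 14.322 / 13 = 1.1017 m/s².

1.10 m/s²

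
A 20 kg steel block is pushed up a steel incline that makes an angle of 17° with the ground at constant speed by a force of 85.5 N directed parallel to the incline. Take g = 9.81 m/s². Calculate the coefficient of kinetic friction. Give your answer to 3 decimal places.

At constant speed ΣF = 0 along the incline. The applied 85.5 N acts up the slope; the weight component mg sin 17° = 57.363 N and kinetic friction μN both act down the slope.
So 85.5 = 57.363 + μ × 187.627, giving μ = (85.5 − 57.363) / 187.627 = 0.1500.

0.150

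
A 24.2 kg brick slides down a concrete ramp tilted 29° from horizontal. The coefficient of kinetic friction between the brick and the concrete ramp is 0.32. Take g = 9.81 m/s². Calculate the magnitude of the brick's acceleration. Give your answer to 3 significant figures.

2.01 m/s²

Resolving the weight along the incline: the component pulling the brick down the slope is mg sin 29° = 24.2 × 9.81 × 0.4848 = 115.092 N, and the normal force is N = mg cos 29° = 24.2 × 9.81 × 0.8746 = 207.632 N.
Kinetic friction acts up the slope with magnitude f = μN = 0.32 × 207.632 = 66.442 N.
Net force along the incline is 115.092 − 66.442 = 48.650 N, so a = 48.650 / 24.2 = 2.0103 m/s².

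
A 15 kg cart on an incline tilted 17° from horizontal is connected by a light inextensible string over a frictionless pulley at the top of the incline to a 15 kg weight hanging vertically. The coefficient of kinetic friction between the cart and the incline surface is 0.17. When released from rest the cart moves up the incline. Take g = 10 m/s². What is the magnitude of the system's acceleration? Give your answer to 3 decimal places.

For the cart on the incline: the weight component along the slope is m₁g sin 17° = 15 × 10 × 0.2924 = 43.860 N and the normal force is N = m₁g cos 17° = 143.446 N.
Kinetic friction opposes the cart's motion up the incline: f = μN = 0.17 × 143.446 = 24.386 N acting down the slope.
Newton's second law for the cart (up-slope positive): T − 43.860 − 24.386 = 15 a. For the hanging weight (downward positive): 15 × 10 − T = 15 a.
Adding the two equations eliminates T: 81.754 = 30 a, so a = 2.7251 m/s².

2.725 m/s²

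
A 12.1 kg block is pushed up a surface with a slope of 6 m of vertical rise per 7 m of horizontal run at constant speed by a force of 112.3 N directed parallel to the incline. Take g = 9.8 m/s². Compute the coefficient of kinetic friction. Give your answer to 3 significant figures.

At constant speed ΣF = 0 along the incline. The applied 112.3 N acts up the slope; the weight component mg sin 40.60° = 77.171 N and kinetic friction μN both act down the slope.
So 112.3 = 77.171 + μ × 90.033, giving μ = (112.3 − 77.171) / 90.033 = 0.3902.

0.390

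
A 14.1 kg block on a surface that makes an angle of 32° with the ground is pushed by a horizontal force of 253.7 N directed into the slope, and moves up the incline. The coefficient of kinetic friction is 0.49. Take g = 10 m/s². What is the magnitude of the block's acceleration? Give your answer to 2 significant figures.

1.1 m/s²

The horizontal push has components F cos 32° = 253.7 × 0.8480 = 215.138 N up the incline and F sin 32° = 253.7 × 0.5299 = 134.436 N pressing into the surface.
The normal force is therefore N = mg cos 32° + F sin 32° = 119.568 + 134.436 = 254.004 N, and kinetic friction down the slope is μN = 0.49 × 254.004 = 124.462 N.
Along the incline: F cos 32° − mg sin 32° − μN = ma, so 215.138 − 74.716 − 124.462 = 14.1 a, giving a = 1.1319 m/s².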